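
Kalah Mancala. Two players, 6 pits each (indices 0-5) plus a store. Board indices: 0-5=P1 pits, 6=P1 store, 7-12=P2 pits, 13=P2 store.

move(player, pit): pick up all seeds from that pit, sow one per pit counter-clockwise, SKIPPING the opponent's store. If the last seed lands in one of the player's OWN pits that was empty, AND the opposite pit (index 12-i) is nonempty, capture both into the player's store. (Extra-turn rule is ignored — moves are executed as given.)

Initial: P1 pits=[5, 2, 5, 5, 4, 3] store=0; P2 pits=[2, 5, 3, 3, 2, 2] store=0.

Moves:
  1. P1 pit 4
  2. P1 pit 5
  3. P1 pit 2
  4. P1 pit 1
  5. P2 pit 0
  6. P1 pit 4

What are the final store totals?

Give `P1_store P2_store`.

Answer: 3 0

Derivation:
Move 1: P1 pit4 -> P1=[5,2,5,5,0,4](1) P2=[3,6,3,3,2,2](0)
Move 2: P1 pit5 -> P1=[5,2,5,5,0,0](2) P2=[4,7,4,3,2,2](0)
Move 3: P1 pit2 -> P1=[5,2,0,6,1,1](3) P2=[5,7,4,3,2,2](0)
Move 4: P1 pit1 -> P1=[5,0,1,7,1,1](3) P2=[5,7,4,3,2,2](0)
Move 5: P2 pit0 -> P1=[5,0,1,7,1,1](3) P2=[0,8,5,4,3,3](0)
Move 6: P1 pit4 -> P1=[5,0,1,7,0,2](3) P2=[0,8,5,4,3,3](0)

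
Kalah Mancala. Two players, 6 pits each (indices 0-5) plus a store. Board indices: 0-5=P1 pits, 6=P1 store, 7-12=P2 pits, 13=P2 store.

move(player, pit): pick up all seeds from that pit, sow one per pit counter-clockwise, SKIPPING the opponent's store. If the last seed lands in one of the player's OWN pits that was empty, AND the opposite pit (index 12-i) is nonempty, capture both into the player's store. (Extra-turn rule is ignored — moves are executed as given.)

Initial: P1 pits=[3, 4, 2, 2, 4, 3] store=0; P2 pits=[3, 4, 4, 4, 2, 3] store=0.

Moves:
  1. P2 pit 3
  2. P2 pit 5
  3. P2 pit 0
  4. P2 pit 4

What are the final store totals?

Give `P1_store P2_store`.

Answer: 0 7

Derivation:
Move 1: P2 pit3 -> P1=[4,4,2,2,4,3](0) P2=[3,4,4,0,3,4](1)
Move 2: P2 pit5 -> P1=[5,5,3,2,4,3](0) P2=[3,4,4,0,3,0](2)
Move 3: P2 pit0 -> P1=[5,5,0,2,4,3](0) P2=[0,5,5,0,3,0](6)
Move 4: P2 pit4 -> P1=[6,5,0,2,4,3](0) P2=[0,5,5,0,0,1](7)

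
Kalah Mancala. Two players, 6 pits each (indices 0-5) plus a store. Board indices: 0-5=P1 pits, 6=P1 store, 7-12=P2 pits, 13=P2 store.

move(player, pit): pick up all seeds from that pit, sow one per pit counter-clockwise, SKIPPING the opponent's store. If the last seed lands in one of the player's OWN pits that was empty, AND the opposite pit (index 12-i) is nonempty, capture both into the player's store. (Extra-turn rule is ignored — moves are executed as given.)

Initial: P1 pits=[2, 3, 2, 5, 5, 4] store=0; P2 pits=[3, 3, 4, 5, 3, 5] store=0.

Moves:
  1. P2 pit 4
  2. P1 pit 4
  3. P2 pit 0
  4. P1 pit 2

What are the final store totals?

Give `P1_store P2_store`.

Move 1: P2 pit4 -> P1=[3,3,2,5,5,4](0) P2=[3,3,4,5,0,6](1)
Move 2: P1 pit4 -> P1=[3,3,2,5,0,5](1) P2=[4,4,5,5,0,6](1)
Move 3: P2 pit0 -> P1=[3,0,2,5,0,5](1) P2=[0,5,6,6,0,6](5)
Move 4: P1 pit2 -> P1=[3,0,0,6,0,5](7) P2=[0,0,6,6,0,6](5)

Answer: 7 5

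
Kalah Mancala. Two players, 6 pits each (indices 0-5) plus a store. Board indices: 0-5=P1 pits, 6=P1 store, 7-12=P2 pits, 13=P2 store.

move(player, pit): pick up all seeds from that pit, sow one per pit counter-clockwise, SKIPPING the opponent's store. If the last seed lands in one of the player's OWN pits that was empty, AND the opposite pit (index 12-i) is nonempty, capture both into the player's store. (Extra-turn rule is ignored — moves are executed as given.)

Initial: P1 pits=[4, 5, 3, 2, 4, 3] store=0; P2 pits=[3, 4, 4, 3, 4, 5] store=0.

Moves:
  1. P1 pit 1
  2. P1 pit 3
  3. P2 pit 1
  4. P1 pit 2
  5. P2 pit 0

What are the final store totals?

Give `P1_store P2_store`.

Answer: 3 0

Derivation:
Move 1: P1 pit1 -> P1=[4,0,4,3,5,4](1) P2=[3,4,4,3,4,5](0)
Move 2: P1 pit3 -> P1=[4,0,4,0,6,5](2) P2=[3,4,4,3,4,5](0)
Move 3: P2 pit1 -> P1=[4,0,4,0,6,5](2) P2=[3,0,5,4,5,6](0)
Move 4: P1 pit2 -> P1=[4,0,0,1,7,6](3) P2=[3,0,5,4,5,6](0)
Move 5: P2 pit0 -> P1=[4,0,0,1,7,6](3) P2=[0,1,6,5,5,6](0)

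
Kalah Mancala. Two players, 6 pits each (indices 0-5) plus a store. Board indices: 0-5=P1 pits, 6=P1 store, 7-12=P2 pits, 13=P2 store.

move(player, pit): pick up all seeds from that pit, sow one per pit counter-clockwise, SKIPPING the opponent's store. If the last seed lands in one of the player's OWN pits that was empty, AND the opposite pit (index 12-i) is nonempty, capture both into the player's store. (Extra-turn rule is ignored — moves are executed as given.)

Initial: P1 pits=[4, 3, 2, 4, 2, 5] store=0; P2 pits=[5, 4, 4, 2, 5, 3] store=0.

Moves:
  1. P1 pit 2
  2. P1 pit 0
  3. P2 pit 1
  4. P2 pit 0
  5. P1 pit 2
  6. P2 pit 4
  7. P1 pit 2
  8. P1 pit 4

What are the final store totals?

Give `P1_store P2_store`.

Answer: 1 1

Derivation:
Move 1: P1 pit2 -> P1=[4,3,0,5,3,5](0) P2=[5,4,4,2,5,3](0)
Move 2: P1 pit0 -> P1=[0,4,1,6,4,5](0) P2=[5,4,4,2,5,3](0)
Move 3: P2 pit1 -> P1=[0,4,1,6,4,5](0) P2=[5,0,5,3,6,4](0)
Move 4: P2 pit0 -> P1=[0,4,1,6,4,5](0) P2=[0,1,6,4,7,5](0)
Move 5: P1 pit2 -> P1=[0,4,0,7,4,5](0) P2=[0,1,6,4,7,5](0)
Move 6: P2 pit4 -> P1=[1,5,1,8,5,5](0) P2=[0,1,6,4,0,6](1)
Move 7: P1 pit2 -> P1=[1,5,0,9,5,5](0) P2=[0,1,6,4,0,6](1)
Move 8: P1 pit4 -> P1=[1,5,0,9,0,6](1) P2=[1,2,7,4,0,6](1)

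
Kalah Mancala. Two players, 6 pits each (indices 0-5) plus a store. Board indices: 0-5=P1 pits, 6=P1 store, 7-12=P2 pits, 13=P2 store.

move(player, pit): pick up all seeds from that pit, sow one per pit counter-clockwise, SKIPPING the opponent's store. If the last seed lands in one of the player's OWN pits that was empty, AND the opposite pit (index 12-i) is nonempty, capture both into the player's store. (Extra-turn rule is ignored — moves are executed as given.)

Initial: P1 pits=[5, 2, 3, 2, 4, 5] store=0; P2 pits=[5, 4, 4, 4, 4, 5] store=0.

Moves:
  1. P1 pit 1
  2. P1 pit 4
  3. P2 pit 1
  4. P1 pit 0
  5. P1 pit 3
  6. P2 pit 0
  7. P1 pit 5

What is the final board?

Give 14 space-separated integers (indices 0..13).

Move 1: P1 pit1 -> P1=[5,0,4,3,4,5](0) P2=[5,4,4,4,4,5](0)
Move 2: P1 pit4 -> P1=[5,0,4,3,0,6](1) P2=[6,5,4,4,4,5](0)
Move 3: P2 pit1 -> P1=[5,0,4,3,0,6](1) P2=[6,0,5,5,5,6](1)
Move 4: P1 pit0 -> P1=[0,1,5,4,1,7](1) P2=[6,0,5,5,5,6](1)
Move 5: P1 pit3 -> P1=[0,1,5,0,2,8](2) P2=[7,0,5,5,5,6](1)
Move 6: P2 pit0 -> P1=[1,1,5,0,2,8](2) P2=[0,1,6,6,6,7](2)
Move 7: P1 pit5 -> P1=[2,1,5,0,2,0](3) P2=[1,2,7,7,7,8](2)

Answer: 2 1 5 0 2 0 3 1 2 7 7 7 8 2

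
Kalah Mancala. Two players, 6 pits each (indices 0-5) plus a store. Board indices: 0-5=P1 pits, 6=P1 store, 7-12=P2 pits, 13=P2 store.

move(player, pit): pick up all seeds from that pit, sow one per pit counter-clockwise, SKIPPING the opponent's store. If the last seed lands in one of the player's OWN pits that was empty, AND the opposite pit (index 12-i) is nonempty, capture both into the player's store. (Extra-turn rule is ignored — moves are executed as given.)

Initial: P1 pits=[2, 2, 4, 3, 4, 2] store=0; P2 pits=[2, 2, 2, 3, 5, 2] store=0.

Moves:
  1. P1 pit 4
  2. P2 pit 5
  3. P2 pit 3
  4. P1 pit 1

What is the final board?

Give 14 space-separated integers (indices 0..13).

Move 1: P1 pit4 -> P1=[2,2,4,3,0,3](1) P2=[3,3,2,3,5,2](0)
Move 2: P2 pit5 -> P1=[3,2,4,3,0,3](1) P2=[3,3,2,3,5,0](1)
Move 3: P2 pit3 -> P1=[3,2,4,3,0,3](1) P2=[3,3,2,0,6,1](2)
Move 4: P1 pit1 -> P1=[3,0,5,4,0,3](1) P2=[3,3,2,0,6,1](2)

Answer: 3 0 5 4 0 3 1 3 3 2 0 6 1 2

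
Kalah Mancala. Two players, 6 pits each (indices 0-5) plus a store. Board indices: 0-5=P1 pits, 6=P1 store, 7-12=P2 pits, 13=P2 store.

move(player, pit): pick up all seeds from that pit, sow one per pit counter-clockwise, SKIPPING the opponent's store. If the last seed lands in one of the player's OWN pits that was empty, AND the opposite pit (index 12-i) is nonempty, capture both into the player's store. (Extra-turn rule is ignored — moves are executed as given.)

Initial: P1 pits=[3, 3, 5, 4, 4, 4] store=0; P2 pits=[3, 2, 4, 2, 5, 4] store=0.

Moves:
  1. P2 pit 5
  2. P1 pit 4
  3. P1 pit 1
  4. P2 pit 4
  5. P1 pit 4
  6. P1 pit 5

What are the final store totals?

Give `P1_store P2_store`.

Move 1: P2 pit5 -> P1=[4,4,6,4,4,4](0) P2=[3,2,4,2,5,0](1)
Move 2: P1 pit4 -> P1=[4,4,6,4,0,5](1) P2=[4,3,4,2,5,0](1)
Move 3: P1 pit1 -> P1=[4,0,7,5,1,6](1) P2=[4,3,4,2,5,0](1)
Move 4: P2 pit4 -> P1=[5,1,8,5,1,6](1) P2=[4,3,4,2,0,1](2)
Move 5: P1 pit4 -> P1=[5,1,8,5,0,7](1) P2=[4,3,4,2,0,1](2)
Move 6: P1 pit5 -> P1=[5,1,8,5,0,0](2) P2=[5,4,5,3,1,2](2)

Answer: 2 2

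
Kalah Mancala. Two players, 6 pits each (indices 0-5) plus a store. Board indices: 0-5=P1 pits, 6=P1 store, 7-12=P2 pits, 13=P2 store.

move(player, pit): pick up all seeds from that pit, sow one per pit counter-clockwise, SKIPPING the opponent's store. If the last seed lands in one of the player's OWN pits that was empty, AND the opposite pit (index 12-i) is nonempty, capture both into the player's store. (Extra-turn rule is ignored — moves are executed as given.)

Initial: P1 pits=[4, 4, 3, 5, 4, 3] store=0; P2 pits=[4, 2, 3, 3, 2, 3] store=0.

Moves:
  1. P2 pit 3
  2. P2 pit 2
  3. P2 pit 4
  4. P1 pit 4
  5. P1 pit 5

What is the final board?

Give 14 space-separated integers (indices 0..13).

Move 1: P2 pit3 -> P1=[4,4,3,5,4,3](0) P2=[4,2,3,0,3,4](1)
Move 2: P2 pit2 -> P1=[4,4,3,5,4,3](0) P2=[4,2,0,1,4,5](1)
Move 3: P2 pit4 -> P1=[5,5,3,5,4,3](0) P2=[4,2,0,1,0,6](2)
Move 4: P1 pit4 -> P1=[5,5,3,5,0,4](1) P2=[5,3,0,1,0,6](2)
Move 5: P1 pit5 -> P1=[5,5,3,5,0,0](2) P2=[6,4,1,1,0,6](2)

Answer: 5 5 3 5 0 0 2 6 4 1 1 0 6 2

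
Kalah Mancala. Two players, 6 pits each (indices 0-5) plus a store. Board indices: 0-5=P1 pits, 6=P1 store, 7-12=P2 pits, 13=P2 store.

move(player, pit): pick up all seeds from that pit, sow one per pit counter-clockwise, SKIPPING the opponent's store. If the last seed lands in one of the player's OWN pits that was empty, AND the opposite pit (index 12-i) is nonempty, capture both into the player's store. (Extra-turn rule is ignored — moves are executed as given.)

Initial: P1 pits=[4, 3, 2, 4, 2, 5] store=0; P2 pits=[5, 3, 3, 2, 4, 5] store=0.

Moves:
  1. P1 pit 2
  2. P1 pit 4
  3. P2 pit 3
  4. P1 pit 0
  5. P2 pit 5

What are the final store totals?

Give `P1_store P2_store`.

Move 1: P1 pit2 -> P1=[4,3,0,5,3,5](0) P2=[5,3,3,2,4,5](0)
Move 2: P1 pit4 -> P1=[4,3,0,5,0,6](1) P2=[6,3,3,2,4,5](0)
Move 3: P2 pit3 -> P1=[4,3,0,5,0,6](1) P2=[6,3,3,0,5,6](0)
Move 4: P1 pit0 -> P1=[0,4,1,6,0,6](5) P2=[6,0,3,0,5,6](0)
Move 5: P2 pit5 -> P1=[1,5,2,7,1,6](5) P2=[6,0,3,0,5,0](1)

Answer: 5 1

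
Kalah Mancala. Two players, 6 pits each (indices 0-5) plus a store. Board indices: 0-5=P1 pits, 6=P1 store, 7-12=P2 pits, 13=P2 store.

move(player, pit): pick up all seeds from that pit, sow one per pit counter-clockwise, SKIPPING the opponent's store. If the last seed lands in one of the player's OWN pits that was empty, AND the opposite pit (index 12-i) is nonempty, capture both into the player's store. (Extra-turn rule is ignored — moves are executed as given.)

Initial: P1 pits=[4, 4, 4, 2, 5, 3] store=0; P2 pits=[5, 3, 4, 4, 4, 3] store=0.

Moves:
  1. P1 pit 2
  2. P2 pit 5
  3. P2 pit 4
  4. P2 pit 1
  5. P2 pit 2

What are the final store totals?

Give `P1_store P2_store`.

Answer: 1 10

Derivation:
Move 1: P1 pit2 -> P1=[4,4,0,3,6,4](1) P2=[5,3,4,4,4,3](0)
Move 2: P2 pit5 -> P1=[5,5,0,3,6,4](1) P2=[5,3,4,4,4,0](1)
Move 3: P2 pit4 -> P1=[6,6,0,3,6,4](1) P2=[5,3,4,4,0,1](2)
Move 4: P2 pit1 -> P1=[6,0,0,3,6,4](1) P2=[5,0,5,5,0,1](9)
Move 5: P2 pit2 -> P1=[7,0,0,3,6,4](1) P2=[5,0,0,6,1,2](10)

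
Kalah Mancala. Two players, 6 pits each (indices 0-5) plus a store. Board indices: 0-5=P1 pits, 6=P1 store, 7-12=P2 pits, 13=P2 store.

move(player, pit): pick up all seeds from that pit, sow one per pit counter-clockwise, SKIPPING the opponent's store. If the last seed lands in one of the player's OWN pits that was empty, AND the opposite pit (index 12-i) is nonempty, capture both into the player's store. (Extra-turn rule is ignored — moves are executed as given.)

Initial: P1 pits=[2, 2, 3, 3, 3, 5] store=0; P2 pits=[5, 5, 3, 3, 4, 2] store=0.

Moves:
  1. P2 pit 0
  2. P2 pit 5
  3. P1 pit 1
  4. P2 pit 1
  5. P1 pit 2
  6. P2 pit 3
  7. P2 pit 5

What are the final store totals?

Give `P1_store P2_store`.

Move 1: P2 pit0 -> P1=[2,2,3,3,3,5](0) P2=[0,6,4,4,5,3](0)
Move 2: P2 pit5 -> P1=[3,3,3,3,3,5](0) P2=[0,6,4,4,5,0](1)
Move 3: P1 pit1 -> P1=[3,0,4,4,4,5](0) P2=[0,6,4,4,5,0](1)
Move 4: P2 pit1 -> P1=[4,0,4,4,4,5](0) P2=[0,0,5,5,6,1](2)
Move 5: P1 pit2 -> P1=[4,0,0,5,5,6](1) P2=[0,0,5,5,6,1](2)
Move 6: P2 pit3 -> P1=[5,1,0,5,5,6](1) P2=[0,0,5,0,7,2](3)
Move 7: P2 pit5 -> P1=[6,1,0,5,5,6](1) P2=[0,0,5,0,7,0](4)

Answer: 1 4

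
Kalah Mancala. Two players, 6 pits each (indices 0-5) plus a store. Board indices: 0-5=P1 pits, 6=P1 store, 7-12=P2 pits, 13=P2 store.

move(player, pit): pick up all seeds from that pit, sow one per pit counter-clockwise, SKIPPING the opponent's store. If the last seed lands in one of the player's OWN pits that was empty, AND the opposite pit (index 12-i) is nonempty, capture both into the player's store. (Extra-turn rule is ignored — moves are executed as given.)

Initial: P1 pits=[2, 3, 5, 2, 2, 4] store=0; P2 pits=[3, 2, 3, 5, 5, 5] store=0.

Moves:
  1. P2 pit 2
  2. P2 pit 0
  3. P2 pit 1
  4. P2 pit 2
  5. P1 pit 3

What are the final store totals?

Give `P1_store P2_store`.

Answer: 0 0

Derivation:
Move 1: P2 pit2 -> P1=[2,3,5,2,2,4](0) P2=[3,2,0,6,6,6](0)
Move 2: P2 pit0 -> P1=[2,3,5,2,2,4](0) P2=[0,3,1,7,6,6](0)
Move 3: P2 pit1 -> P1=[2,3,5,2,2,4](0) P2=[0,0,2,8,7,6](0)
Move 4: P2 pit2 -> P1=[2,3,5,2,2,4](0) P2=[0,0,0,9,8,6](0)
Move 5: P1 pit3 -> P1=[2,3,5,0,3,5](0) P2=[0,0,0,9,8,6](0)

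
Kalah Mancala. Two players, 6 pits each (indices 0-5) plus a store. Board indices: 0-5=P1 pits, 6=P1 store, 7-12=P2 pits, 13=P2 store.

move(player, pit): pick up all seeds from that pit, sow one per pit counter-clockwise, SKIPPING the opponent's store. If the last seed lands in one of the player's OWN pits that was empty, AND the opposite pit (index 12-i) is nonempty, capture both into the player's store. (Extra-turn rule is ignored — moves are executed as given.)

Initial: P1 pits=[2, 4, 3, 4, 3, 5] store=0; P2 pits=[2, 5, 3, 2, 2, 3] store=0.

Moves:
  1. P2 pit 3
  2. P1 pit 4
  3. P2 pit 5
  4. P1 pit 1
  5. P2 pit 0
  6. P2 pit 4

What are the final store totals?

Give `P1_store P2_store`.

Move 1: P2 pit3 -> P1=[2,4,3,4,3,5](0) P2=[2,5,3,0,3,4](0)
Move 2: P1 pit4 -> P1=[2,4,3,4,0,6](1) P2=[3,5,3,0,3,4](0)
Move 3: P2 pit5 -> P1=[3,5,4,4,0,6](1) P2=[3,5,3,0,3,0](1)
Move 4: P1 pit1 -> P1=[3,0,5,5,1,7](2) P2=[3,5,3,0,3,0](1)
Move 5: P2 pit0 -> P1=[3,0,0,5,1,7](2) P2=[0,6,4,0,3,0](7)
Move 6: P2 pit4 -> P1=[4,0,0,5,1,7](2) P2=[0,6,4,0,0,1](8)

Answer: 2 8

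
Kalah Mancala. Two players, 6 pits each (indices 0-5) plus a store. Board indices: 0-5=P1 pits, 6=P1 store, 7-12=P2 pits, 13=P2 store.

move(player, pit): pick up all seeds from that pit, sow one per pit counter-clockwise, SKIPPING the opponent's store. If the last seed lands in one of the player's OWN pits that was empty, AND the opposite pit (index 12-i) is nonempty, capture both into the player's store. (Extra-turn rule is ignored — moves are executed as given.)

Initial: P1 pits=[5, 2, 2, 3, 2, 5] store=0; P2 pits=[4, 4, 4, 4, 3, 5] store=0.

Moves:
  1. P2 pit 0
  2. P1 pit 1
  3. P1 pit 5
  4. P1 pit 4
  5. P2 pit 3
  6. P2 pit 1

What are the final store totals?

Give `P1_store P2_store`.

Answer: 2 2

Derivation:
Move 1: P2 pit0 -> P1=[5,2,2,3,2,5](0) P2=[0,5,5,5,4,5](0)
Move 2: P1 pit1 -> P1=[5,0,3,4,2,5](0) P2=[0,5,5,5,4,5](0)
Move 3: P1 pit5 -> P1=[5,0,3,4,2,0](1) P2=[1,6,6,6,4,5](0)
Move 4: P1 pit4 -> P1=[5,0,3,4,0,1](2) P2=[1,6,6,6,4,5](0)
Move 5: P2 pit3 -> P1=[6,1,4,4,0,1](2) P2=[1,6,6,0,5,6](1)
Move 6: P2 pit1 -> P1=[7,1,4,4,0,1](2) P2=[1,0,7,1,6,7](2)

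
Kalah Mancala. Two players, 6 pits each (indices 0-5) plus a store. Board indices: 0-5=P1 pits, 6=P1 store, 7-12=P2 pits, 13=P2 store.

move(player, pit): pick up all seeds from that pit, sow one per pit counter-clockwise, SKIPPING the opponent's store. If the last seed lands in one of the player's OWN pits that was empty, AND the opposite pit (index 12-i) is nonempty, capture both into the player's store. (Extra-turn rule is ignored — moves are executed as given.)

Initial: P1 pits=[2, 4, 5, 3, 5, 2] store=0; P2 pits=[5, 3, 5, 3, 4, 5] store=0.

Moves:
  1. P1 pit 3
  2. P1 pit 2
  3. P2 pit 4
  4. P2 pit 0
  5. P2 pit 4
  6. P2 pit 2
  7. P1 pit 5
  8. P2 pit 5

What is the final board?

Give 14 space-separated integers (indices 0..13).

Move 1: P1 pit3 -> P1=[2,4,5,0,6,3](1) P2=[5,3,5,3,4,5](0)
Move 2: P1 pit2 -> P1=[2,4,0,1,7,4](2) P2=[6,3,5,3,4,5](0)
Move 3: P2 pit4 -> P1=[3,5,0,1,7,4](2) P2=[6,3,5,3,0,6](1)
Move 4: P2 pit0 -> P1=[3,5,0,1,7,4](2) P2=[0,4,6,4,1,7](2)
Move 5: P2 pit4 -> P1=[3,5,0,1,7,4](2) P2=[0,4,6,4,0,8](2)
Move 6: P2 pit2 -> P1=[4,6,0,1,7,4](2) P2=[0,4,0,5,1,9](3)
Move 7: P1 pit5 -> P1=[4,6,0,1,7,0](3) P2=[1,5,1,5,1,9](3)
Move 8: P2 pit5 -> P1=[5,7,1,2,8,1](3) P2=[2,6,1,5,1,0](4)

Answer: 5 7 1 2 8 1 3 2 6 1 5 1 0 4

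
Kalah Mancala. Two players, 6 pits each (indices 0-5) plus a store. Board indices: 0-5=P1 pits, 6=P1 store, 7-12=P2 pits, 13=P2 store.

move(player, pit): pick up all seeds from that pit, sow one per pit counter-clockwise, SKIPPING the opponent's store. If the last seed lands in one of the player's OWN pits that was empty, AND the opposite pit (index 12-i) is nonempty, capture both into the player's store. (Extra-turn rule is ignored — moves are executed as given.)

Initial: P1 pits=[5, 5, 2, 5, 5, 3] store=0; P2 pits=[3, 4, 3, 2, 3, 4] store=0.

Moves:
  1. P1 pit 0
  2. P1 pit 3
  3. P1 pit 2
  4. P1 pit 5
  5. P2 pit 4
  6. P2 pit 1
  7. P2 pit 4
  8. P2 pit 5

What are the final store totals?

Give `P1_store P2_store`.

Answer: 2 3

Derivation:
Move 1: P1 pit0 -> P1=[0,6,3,6,6,4](0) P2=[3,4,3,2,3,4](0)
Move 2: P1 pit3 -> P1=[0,6,3,0,7,5](1) P2=[4,5,4,2,3,4](0)
Move 3: P1 pit2 -> P1=[0,6,0,1,8,6](1) P2=[4,5,4,2,3,4](0)
Move 4: P1 pit5 -> P1=[0,6,0,1,8,0](2) P2=[5,6,5,3,4,4](0)
Move 5: P2 pit4 -> P1=[1,7,0,1,8,0](2) P2=[5,6,5,3,0,5](1)
Move 6: P2 pit1 -> P1=[2,7,0,1,8,0](2) P2=[5,0,6,4,1,6](2)
Move 7: P2 pit4 -> P1=[2,7,0,1,8,0](2) P2=[5,0,6,4,0,7](2)
Move 8: P2 pit5 -> P1=[3,8,1,2,9,1](2) P2=[5,0,6,4,0,0](3)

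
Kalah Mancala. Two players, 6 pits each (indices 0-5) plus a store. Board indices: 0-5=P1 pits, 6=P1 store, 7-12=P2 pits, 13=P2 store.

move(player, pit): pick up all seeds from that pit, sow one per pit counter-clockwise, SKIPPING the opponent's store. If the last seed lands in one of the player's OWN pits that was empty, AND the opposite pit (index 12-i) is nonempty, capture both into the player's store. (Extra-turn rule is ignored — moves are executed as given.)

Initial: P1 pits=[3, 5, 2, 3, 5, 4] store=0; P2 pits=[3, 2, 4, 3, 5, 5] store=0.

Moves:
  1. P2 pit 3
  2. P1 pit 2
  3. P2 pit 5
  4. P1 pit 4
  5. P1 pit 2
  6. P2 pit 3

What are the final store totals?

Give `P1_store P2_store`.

Answer: 1 2

Derivation:
Move 1: P2 pit3 -> P1=[3,5,2,3,5,4](0) P2=[3,2,4,0,6,6](1)
Move 2: P1 pit2 -> P1=[3,5,0,4,6,4](0) P2=[3,2,4,0,6,6](1)
Move 3: P2 pit5 -> P1=[4,6,1,5,7,4](0) P2=[3,2,4,0,6,0](2)
Move 4: P1 pit4 -> P1=[4,6,1,5,0,5](1) P2=[4,3,5,1,7,0](2)
Move 5: P1 pit2 -> P1=[4,6,0,6,0,5](1) P2=[4,3,5,1,7,0](2)
Move 6: P2 pit3 -> P1=[4,6,0,6,0,5](1) P2=[4,3,5,0,8,0](2)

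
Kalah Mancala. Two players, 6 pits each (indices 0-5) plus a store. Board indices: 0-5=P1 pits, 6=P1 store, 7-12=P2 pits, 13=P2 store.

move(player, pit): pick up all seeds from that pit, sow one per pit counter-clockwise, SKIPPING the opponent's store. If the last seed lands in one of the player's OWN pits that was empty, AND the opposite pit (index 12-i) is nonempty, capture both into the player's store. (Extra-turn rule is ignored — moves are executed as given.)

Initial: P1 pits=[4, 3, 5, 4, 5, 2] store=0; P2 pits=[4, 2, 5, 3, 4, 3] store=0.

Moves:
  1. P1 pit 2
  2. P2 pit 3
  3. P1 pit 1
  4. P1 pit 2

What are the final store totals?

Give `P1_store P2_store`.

Answer: 1 1

Derivation:
Move 1: P1 pit2 -> P1=[4,3,0,5,6,3](1) P2=[5,2,5,3,4,3](0)
Move 2: P2 pit3 -> P1=[4,3,0,5,6,3](1) P2=[5,2,5,0,5,4](1)
Move 3: P1 pit1 -> P1=[4,0,1,6,7,3](1) P2=[5,2,5,0,5,4](1)
Move 4: P1 pit2 -> P1=[4,0,0,7,7,3](1) P2=[5,2,5,0,5,4](1)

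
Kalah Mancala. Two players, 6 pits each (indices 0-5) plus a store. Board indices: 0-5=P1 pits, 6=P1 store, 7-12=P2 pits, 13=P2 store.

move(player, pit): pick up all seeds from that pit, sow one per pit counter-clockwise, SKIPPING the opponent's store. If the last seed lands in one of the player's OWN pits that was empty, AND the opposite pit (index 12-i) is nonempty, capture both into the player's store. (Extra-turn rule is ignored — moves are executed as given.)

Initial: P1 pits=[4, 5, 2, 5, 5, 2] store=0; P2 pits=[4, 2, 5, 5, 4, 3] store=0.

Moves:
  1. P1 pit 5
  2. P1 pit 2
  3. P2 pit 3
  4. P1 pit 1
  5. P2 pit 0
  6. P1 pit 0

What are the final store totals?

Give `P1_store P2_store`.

Move 1: P1 pit5 -> P1=[4,5,2,5,5,0](1) P2=[5,2,5,5,4,3](0)
Move 2: P1 pit2 -> P1=[4,5,0,6,6,0](1) P2=[5,2,5,5,4,3](0)
Move 3: P2 pit3 -> P1=[5,6,0,6,6,0](1) P2=[5,2,5,0,5,4](1)
Move 4: P1 pit1 -> P1=[5,0,1,7,7,1](2) P2=[6,2,5,0,5,4](1)
Move 5: P2 pit0 -> P1=[5,0,1,7,7,1](2) P2=[0,3,6,1,6,5](2)
Move 6: P1 pit0 -> P1=[0,1,2,8,8,2](2) P2=[0,3,6,1,6,5](2)

Answer: 2 2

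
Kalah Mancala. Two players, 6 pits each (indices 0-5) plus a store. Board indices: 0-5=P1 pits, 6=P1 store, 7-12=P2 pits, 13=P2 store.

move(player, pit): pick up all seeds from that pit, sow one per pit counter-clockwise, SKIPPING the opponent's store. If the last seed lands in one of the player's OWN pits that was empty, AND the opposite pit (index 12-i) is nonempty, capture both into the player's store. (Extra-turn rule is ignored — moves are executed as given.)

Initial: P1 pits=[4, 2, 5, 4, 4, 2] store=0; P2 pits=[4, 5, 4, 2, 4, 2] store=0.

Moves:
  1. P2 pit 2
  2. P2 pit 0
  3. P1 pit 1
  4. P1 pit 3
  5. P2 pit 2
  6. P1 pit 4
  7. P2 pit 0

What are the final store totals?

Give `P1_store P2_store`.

Answer: 2 1

Derivation:
Move 1: P2 pit2 -> P1=[4,2,5,4,4,2](0) P2=[4,5,0,3,5,3](1)
Move 2: P2 pit0 -> P1=[4,2,5,4,4,2](0) P2=[0,6,1,4,6,3](1)
Move 3: P1 pit1 -> P1=[4,0,6,5,4,2](0) P2=[0,6,1,4,6,3](1)
Move 4: P1 pit3 -> P1=[4,0,6,0,5,3](1) P2=[1,7,1,4,6,3](1)
Move 5: P2 pit2 -> P1=[4,0,6,0,5,3](1) P2=[1,7,0,5,6,3](1)
Move 6: P1 pit4 -> P1=[4,0,6,0,0,4](2) P2=[2,8,1,5,6,3](1)
Move 7: P2 pit0 -> P1=[4,0,6,0,0,4](2) P2=[0,9,2,5,6,3](1)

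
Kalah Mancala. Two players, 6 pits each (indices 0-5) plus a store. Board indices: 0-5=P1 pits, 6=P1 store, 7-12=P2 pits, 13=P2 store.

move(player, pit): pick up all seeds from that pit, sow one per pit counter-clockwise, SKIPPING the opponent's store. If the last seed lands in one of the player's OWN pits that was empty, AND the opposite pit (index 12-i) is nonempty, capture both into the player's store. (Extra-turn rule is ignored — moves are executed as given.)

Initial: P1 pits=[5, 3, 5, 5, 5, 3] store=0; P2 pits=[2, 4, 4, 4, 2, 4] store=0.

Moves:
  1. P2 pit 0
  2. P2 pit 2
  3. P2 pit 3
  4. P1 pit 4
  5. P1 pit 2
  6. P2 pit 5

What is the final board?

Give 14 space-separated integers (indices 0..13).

Answer: 8 5 1 7 2 5 2 2 6 1 0 4 0 3

Derivation:
Move 1: P2 pit0 -> P1=[5,3,5,5,5,3](0) P2=[0,5,5,4,2,4](0)
Move 2: P2 pit2 -> P1=[6,3,5,5,5,3](0) P2=[0,5,0,5,3,5](1)
Move 3: P2 pit3 -> P1=[7,4,5,5,5,3](0) P2=[0,5,0,0,4,6](2)
Move 4: P1 pit4 -> P1=[7,4,5,5,0,4](1) P2=[1,6,1,0,4,6](2)
Move 5: P1 pit2 -> P1=[7,4,0,6,1,5](2) P2=[2,6,1,0,4,6](2)
Move 6: P2 pit5 -> P1=[8,5,1,7,2,5](2) P2=[2,6,1,0,4,0](3)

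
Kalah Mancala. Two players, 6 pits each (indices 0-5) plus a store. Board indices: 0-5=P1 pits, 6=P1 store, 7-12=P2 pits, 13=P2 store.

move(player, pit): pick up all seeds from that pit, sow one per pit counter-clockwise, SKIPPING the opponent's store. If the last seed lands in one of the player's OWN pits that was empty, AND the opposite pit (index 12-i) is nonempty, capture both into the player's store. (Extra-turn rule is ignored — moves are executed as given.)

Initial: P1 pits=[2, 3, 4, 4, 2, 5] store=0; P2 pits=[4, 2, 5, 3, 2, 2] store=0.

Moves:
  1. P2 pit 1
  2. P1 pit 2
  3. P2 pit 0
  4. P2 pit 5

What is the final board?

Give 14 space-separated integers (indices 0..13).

Move 1: P2 pit1 -> P1=[2,3,4,4,2,5](0) P2=[4,0,6,4,2,2](0)
Move 2: P1 pit2 -> P1=[2,3,0,5,3,6](1) P2=[4,0,6,4,2,2](0)
Move 3: P2 pit0 -> P1=[2,3,0,5,3,6](1) P2=[0,1,7,5,3,2](0)
Move 4: P2 pit5 -> P1=[3,3,0,5,3,6](1) P2=[0,1,7,5,3,0](1)

Answer: 3 3 0 5 3 6 1 0 1 7 5 3 0 1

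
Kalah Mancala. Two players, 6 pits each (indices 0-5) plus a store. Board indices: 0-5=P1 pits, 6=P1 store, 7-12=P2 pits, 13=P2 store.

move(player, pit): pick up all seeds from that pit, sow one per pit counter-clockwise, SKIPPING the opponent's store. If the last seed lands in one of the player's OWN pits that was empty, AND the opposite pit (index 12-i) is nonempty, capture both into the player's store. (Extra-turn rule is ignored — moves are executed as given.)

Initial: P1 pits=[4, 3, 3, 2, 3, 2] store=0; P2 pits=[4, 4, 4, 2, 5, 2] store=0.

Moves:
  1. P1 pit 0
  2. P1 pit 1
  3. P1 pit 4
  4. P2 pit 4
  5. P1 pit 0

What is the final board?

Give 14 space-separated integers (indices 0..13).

Answer: 0 2 6 4 0 4 1 5 5 5 2 0 3 1

Derivation:
Move 1: P1 pit0 -> P1=[0,4,4,3,4,2](0) P2=[4,4,4,2,5,2](0)
Move 2: P1 pit1 -> P1=[0,0,5,4,5,3](0) P2=[4,4,4,2,5,2](0)
Move 3: P1 pit4 -> P1=[0,0,5,4,0,4](1) P2=[5,5,5,2,5,2](0)
Move 4: P2 pit4 -> P1=[1,1,6,4,0,4](1) P2=[5,5,5,2,0,3](1)
Move 5: P1 pit0 -> P1=[0,2,6,4,0,4](1) P2=[5,5,5,2,0,3](1)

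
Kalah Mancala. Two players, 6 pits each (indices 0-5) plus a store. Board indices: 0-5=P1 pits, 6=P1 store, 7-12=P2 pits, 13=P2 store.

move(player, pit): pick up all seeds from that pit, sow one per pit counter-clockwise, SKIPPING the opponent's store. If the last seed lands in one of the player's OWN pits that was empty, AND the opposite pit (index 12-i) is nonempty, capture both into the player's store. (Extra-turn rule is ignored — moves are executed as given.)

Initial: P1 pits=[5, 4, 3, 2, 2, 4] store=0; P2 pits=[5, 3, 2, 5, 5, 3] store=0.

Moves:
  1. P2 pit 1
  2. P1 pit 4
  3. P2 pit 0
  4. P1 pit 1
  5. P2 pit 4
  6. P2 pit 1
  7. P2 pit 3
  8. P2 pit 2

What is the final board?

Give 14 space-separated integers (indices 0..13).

Answer: 8 2 6 5 2 6 1 0 0 0 1 2 7 3

Derivation:
Move 1: P2 pit1 -> P1=[5,4,3,2,2,4](0) P2=[5,0,3,6,6,3](0)
Move 2: P1 pit4 -> P1=[5,4,3,2,0,5](1) P2=[5,0,3,6,6,3](0)
Move 3: P2 pit0 -> P1=[5,4,3,2,0,5](1) P2=[0,1,4,7,7,4](0)
Move 4: P1 pit1 -> P1=[5,0,4,3,1,6](1) P2=[0,1,4,7,7,4](0)
Move 5: P2 pit4 -> P1=[6,1,5,4,2,6](1) P2=[0,1,4,7,0,5](1)
Move 6: P2 pit1 -> P1=[6,1,5,4,2,6](1) P2=[0,0,5,7,0,5](1)
Move 7: P2 pit3 -> P1=[7,2,6,5,2,6](1) P2=[0,0,5,0,1,6](2)
Move 8: P2 pit2 -> P1=[8,2,6,5,2,6](1) P2=[0,0,0,1,2,7](3)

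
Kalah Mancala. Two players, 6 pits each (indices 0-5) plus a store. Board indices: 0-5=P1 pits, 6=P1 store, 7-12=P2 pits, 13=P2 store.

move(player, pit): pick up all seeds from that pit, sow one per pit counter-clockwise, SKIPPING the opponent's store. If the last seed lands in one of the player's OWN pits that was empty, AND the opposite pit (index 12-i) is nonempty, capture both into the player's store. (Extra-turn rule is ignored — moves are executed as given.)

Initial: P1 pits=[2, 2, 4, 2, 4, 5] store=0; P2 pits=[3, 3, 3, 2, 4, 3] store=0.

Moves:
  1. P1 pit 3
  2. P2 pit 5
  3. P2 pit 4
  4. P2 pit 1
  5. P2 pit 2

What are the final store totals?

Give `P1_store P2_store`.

Answer: 0 8

Derivation:
Move 1: P1 pit3 -> P1=[2,2,4,0,5,6](0) P2=[3,3,3,2,4,3](0)
Move 2: P2 pit5 -> P1=[3,3,4,0,5,6](0) P2=[3,3,3,2,4,0](1)
Move 3: P2 pit4 -> P1=[4,4,4,0,5,6](0) P2=[3,3,3,2,0,1](2)
Move 4: P2 pit1 -> P1=[4,0,4,0,5,6](0) P2=[3,0,4,3,0,1](7)
Move 5: P2 pit2 -> P1=[4,0,4,0,5,6](0) P2=[3,0,0,4,1,2](8)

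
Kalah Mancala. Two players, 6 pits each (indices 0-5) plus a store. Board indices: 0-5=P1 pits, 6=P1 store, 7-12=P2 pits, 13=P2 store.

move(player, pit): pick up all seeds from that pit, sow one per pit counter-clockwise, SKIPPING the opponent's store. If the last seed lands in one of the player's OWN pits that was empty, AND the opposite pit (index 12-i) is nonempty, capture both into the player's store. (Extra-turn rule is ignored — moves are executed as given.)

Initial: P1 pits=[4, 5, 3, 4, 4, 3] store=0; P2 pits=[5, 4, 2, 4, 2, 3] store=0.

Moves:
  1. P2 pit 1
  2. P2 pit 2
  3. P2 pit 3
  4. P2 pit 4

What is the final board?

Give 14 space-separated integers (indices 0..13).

Answer: 6 7 5 4 4 3 0 5 0 0 0 0 7 2

Derivation:
Move 1: P2 pit1 -> P1=[4,5,3,4,4,3](0) P2=[5,0,3,5,3,4](0)
Move 2: P2 pit2 -> P1=[4,5,3,4,4,3](0) P2=[5,0,0,6,4,5](0)
Move 3: P2 pit3 -> P1=[5,6,4,4,4,3](0) P2=[5,0,0,0,5,6](1)
Move 4: P2 pit4 -> P1=[6,7,5,4,4,3](0) P2=[5,0,0,0,0,7](2)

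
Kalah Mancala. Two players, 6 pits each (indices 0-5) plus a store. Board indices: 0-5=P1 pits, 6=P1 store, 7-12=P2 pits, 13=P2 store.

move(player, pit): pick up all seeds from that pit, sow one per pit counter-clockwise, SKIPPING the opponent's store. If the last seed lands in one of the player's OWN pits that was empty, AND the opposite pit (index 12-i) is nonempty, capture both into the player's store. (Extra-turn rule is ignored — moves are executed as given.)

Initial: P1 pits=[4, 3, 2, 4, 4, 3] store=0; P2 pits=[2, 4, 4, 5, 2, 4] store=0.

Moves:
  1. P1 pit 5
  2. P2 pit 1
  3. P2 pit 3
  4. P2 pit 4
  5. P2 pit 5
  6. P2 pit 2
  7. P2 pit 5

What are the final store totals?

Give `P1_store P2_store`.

Move 1: P1 pit5 -> P1=[4,3,2,4,4,0](1) P2=[3,5,4,5,2,4](0)
Move 2: P2 pit1 -> P1=[4,3,2,4,4,0](1) P2=[3,0,5,6,3,5](1)
Move 3: P2 pit3 -> P1=[5,4,3,4,4,0](1) P2=[3,0,5,0,4,6](2)
Move 4: P2 pit4 -> P1=[6,5,3,4,4,0](1) P2=[3,0,5,0,0,7](3)
Move 5: P2 pit5 -> P1=[7,6,4,5,5,1](1) P2=[3,0,5,0,0,0](4)
Move 6: P2 pit2 -> P1=[8,6,4,5,5,1](1) P2=[3,0,0,1,1,1](5)
Move 7: P2 pit5 -> P1=[8,6,4,5,5,1](1) P2=[3,0,0,1,1,0](6)

Answer: 1 6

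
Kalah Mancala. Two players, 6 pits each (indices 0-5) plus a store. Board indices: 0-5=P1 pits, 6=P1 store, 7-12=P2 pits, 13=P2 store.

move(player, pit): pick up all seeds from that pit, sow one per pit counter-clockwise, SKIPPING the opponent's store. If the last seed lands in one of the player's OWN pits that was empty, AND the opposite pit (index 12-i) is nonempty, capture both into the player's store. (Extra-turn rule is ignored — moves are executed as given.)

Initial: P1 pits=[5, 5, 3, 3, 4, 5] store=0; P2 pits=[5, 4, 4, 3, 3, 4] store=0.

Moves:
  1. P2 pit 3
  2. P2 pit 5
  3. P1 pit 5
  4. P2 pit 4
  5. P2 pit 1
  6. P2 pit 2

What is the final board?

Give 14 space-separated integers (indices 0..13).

Move 1: P2 pit3 -> P1=[5,5,3,3,4,5](0) P2=[5,4,4,0,4,5](1)
Move 2: P2 pit5 -> P1=[6,6,4,4,4,5](0) P2=[5,4,4,0,4,0](2)
Move 3: P1 pit5 -> P1=[6,6,4,4,4,0](1) P2=[6,5,5,1,4,0](2)
Move 4: P2 pit4 -> P1=[7,7,4,4,4,0](1) P2=[6,5,5,1,0,1](3)
Move 5: P2 pit1 -> P1=[7,7,4,4,4,0](1) P2=[6,0,6,2,1,2](4)
Move 6: P2 pit2 -> P1=[8,8,4,4,4,0](1) P2=[6,0,0,3,2,3](5)

Answer: 8 8 4 4 4 0 1 6 0 0 3 2 3 5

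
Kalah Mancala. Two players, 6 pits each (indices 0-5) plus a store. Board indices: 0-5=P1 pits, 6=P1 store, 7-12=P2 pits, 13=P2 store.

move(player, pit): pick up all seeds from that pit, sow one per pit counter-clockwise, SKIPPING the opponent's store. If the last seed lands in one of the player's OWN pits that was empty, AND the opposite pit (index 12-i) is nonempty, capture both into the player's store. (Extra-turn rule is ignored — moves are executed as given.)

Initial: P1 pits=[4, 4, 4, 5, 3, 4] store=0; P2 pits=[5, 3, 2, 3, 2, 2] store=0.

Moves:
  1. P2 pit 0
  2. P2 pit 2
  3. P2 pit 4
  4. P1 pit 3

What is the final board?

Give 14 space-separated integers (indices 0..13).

Answer: 5 5 4 0 4 5 1 1 5 0 5 0 5 1

Derivation:
Move 1: P2 pit0 -> P1=[4,4,4,5,3,4](0) P2=[0,4,3,4,3,3](0)
Move 2: P2 pit2 -> P1=[4,4,4,5,3,4](0) P2=[0,4,0,5,4,4](0)
Move 3: P2 pit4 -> P1=[5,5,4,5,3,4](0) P2=[0,4,0,5,0,5](1)
Move 4: P1 pit3 -> P1=[5,5,4,0,4,5](1) P2=[1,5,0,5,0,5](1)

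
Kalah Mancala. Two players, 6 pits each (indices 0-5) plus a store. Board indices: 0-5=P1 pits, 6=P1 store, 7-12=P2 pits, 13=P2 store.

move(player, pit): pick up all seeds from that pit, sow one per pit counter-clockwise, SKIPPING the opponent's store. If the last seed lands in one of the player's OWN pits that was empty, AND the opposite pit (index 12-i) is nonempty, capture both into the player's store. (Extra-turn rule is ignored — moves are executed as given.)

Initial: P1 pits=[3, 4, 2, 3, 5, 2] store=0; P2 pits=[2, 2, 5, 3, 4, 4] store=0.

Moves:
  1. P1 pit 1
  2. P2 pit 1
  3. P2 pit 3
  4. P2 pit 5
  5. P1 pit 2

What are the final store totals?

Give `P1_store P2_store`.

Move 1: P1 pit1 -> P1=[3,0,3,4,6,3](0) P2=[2,2,5,3,4,4](0)
Move 2: P2 pit1 -> P1=[3,0,3,4,6,3](0) P2=[2,0,6,4,4,4](0)
Move 3: P2 pit3 -> P1=[4,0,3,4,6,3](0) P2=[2,0,6,0,5,5](1)
Move 4: P2 pit5 -> P1=[5,1,4,5,6,3](0) P2=[2,0,6,0,5,0](2)
Move 5: P1 pit2 -> P1=[5,1,0,6,7,4](1) P2=[2,0,6,0,5,0](2)

Answer: 1 2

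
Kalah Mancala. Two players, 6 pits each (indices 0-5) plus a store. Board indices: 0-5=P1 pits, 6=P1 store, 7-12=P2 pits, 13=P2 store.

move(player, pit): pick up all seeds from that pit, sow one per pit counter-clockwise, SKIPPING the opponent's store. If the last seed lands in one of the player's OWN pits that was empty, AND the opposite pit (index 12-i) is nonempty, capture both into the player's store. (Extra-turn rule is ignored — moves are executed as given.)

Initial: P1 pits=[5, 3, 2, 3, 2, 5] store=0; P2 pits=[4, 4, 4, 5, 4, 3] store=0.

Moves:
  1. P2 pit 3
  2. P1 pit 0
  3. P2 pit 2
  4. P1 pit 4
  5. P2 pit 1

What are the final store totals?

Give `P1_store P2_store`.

Answer: 2 2

Derivation:
Move 1: P2 pit3 -> P1=[6,4,2,3,2,5](0) P2=[4,4,4,0,5,4](1)
Move 2: P1 pit0 -> P1=[0,5,3,4,3,6](1) P2=[4,4,4,0,5,4](1)
Move 3: P2 pit2 -> P1=[0,5,3,4,3,6](1) P2=[4,4,0,1,6,5](2)
Move 4: P1 pit4 -> P1=[0,5,3,4,0,7](2) P2=[5,4,0,1,6,5](2)
Move 5: P2 pit1 -> P1=[0,5,3,4,0,7](2) P2=[5,0,1,2,7,6](2)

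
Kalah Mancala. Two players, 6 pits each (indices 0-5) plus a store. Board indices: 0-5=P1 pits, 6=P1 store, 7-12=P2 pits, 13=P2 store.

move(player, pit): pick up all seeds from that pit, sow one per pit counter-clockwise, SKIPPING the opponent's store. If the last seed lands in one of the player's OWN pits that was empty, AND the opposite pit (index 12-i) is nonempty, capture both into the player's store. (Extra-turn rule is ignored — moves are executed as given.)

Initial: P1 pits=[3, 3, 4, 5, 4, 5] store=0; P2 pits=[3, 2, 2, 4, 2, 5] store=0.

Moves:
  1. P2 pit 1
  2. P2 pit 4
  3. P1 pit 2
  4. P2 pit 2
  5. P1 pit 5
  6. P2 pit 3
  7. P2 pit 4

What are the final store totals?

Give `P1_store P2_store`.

Move 1: P2 pit1 -> P1=[3,3,4,5,4,5](0) P2=[3,0,3,5,2,5](0)
Move 2: P2 pit4 -> P1=[3,3,4,5,4,5](0) P2=[3,0,3,5,0,6](1)
Move 3: P1 pit2 -> P1=[3,3,0,6,5,6](1) P2=[3,0,3,5,0,6](1)
Move 4: P2 pit2 -> P1=[3,3,0,6,5,6](1) P2=[3,0,0,6,1,7](1)
Move 5: P1 pit5 -> P1=[3,3,0,6,5,0](2) P2=[4,1,1,7,2,7](1)
Move 6: P2 pit3 -> P1=[4,4,1,7,5,0](2) P2=[4,1,1,0,3,8](2)
Move 7: P2 pit4 -> P1=[5,4,1,7,5,0](2) P2=[4,1,1,0,0,9](3)

Answer: 2 3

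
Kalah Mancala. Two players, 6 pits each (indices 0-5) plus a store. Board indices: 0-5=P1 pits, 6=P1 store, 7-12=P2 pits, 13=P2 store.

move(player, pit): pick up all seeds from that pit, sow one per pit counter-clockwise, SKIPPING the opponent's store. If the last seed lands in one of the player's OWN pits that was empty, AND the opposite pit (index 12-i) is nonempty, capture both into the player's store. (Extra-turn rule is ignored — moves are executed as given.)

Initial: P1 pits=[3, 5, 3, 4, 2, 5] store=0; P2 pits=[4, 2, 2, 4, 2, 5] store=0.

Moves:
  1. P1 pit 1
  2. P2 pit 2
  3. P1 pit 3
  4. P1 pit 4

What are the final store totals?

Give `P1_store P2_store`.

Move 1: P1 pit1 -> P1=[3,0,4,5,3,6](1) P2=[4,2,2,4,2,5](0)
Move 2: P2 pit2 -> P1=[3,0,4,5,3,6](1) P2=[4,2,0,5,3,5](0)
Move 3: P1 pit3 -> P1=[3,0,4,0,4,7](2) P2=[5,3,0,5,3,5](0)
Move 4: P1 pit4 -> P1=[3,0,4,0,0,8](3) P2=[6,4,0,5,3,5](0)

Answer: 3 0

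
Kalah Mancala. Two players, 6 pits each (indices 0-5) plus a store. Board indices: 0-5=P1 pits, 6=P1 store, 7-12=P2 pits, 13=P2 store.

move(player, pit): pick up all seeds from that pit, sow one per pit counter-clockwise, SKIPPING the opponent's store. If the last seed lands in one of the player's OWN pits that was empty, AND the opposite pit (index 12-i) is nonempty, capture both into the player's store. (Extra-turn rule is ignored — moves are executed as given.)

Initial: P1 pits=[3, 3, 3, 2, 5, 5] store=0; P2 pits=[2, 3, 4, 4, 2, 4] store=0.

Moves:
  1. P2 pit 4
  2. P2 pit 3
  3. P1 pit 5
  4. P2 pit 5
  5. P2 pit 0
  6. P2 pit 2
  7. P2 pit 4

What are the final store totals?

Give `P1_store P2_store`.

Move 1: P2 pit4 -> P1=[3,3,3,2,5,5](0) P2=[2,3,4,4,0,5](1)
Move 2: P2 pit3 -> P1=[4,3,3,2,5,5](0) P2=[2,3,4,0,1,6](2)
Move 3: P1 pit5 -> P1=[4,3,3,2,5,0](1) P2=[3,4,5,1,1,6](2)
Move 4: P2 pit5 -> P1=[5,4,4,3,6,0](1) P2=[3,4,5,1,1,0](3)
Move 5: P2 pit0 -> P1=[5,4,4,3,6,0](1) P2=[0,5,6,2,1,0](3)
Move 6: P2 pit2 -> P1=[6,5,4,3,6,0](1) P2=[0,5,0,3,2,1](4)
Move 7: P2 pit4 -> P1=[6,5,4,3,6,0](1) P2=[0,5,0,3,0,2](5)

Answer: 1 5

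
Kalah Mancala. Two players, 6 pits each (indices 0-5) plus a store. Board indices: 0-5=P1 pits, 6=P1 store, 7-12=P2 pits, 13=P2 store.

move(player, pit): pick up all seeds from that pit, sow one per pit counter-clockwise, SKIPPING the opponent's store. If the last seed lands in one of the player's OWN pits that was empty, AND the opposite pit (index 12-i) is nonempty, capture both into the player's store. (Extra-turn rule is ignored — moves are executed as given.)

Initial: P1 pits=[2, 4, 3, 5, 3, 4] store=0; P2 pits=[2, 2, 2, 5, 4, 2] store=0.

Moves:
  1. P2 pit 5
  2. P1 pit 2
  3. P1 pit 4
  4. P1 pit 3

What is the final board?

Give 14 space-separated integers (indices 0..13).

Move 1: P2 pit5 -> P1=[3,4,3,5,3,4](0) P2=[2,2,2,5,4,0](1)
Move 2: P1 pit2 -> P1=[3,4,0,6,4,5](0) P2=[2,2,2,5,4,0](1)
Move 3: P1 pit4 -> P1=[3,4,0,6,0,6](1) P2=[3,3,2,5,4,0](1)
Move 4: P1 pit3 -> P1=[3,4,0,0,1,7](2) P2=[4,4,3,5,4,0](1)

Answer: 3 4 0 0 1 7 2 4 4 3 5 4 0 1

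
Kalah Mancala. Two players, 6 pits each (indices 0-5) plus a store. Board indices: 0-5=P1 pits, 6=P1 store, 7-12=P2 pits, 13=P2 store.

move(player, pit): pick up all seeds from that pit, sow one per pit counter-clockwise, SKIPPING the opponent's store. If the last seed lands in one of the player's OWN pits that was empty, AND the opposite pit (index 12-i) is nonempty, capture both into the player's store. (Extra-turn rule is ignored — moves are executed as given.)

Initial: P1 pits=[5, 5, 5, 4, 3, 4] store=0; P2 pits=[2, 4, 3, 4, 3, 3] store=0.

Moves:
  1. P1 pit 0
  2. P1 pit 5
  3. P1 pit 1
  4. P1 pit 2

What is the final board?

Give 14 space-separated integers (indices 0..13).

Move 1: P1 pit0 -> P1=[0,6,6,5,4,5](0) P2=[2,4,3,4,3,3](0)
Move 2: P1 pit5 -> P1=[0,6,6,5,4,0](1) P2=[3,5,4,5,3,3](0)
Move 3: P1 pit1 -> P1=[0,0,7,6,5,1](2) P2=[4,5,4,5,3,3](0)
Move 4: P1 pit2 -> P1=[0,0,0,7,6,2](3) P2=[5,6,5,5,3,3](0)

Answer: 0 0 0 7 6 2 3 5 6 5 5 3 3 0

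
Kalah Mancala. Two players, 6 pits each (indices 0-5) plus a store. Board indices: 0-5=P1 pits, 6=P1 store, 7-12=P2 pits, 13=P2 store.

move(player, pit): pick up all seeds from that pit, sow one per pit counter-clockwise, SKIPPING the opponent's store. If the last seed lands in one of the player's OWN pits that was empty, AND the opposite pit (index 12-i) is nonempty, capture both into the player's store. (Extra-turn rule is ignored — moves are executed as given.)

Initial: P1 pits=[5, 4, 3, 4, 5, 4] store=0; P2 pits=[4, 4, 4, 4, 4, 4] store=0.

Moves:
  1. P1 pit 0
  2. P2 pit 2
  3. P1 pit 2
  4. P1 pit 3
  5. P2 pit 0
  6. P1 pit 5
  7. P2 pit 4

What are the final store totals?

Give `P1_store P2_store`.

Answer: 3 2

Derivation:
Move 1: P1 pit0 -> P1=[0,5,4,5,6,5](0) P2=[4,4,4,4,4,4](0)
Move 2: P2 pit2 -> P1=[0,5,4,5,6,5](0) P2=[4,4,0,5,5,5](1)
Move 3: P1 pit2 -> P1=[0,5,0,6,7,6](1) P2=[4,4,0,5,5,5](1)
Move 4: P1 pit3 -> P1=[0,5,0,0,8,7](2) P2=[5,5,1,5,5,5](1)
Move 5: P2 pit0 -> P1=[0,5,0,0,8,7](2) P2=[0,6,2,6,6,6](1)
Move 6: P1 pit5 -> P1=[0,5,0,0,8,0](3) P2=[1,7,3,7,7,7](1)
Move 7: P2 pit4 -> P1=[1,6,1,1,9,0](3) P2=[1,7,3,7,0,8](2)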